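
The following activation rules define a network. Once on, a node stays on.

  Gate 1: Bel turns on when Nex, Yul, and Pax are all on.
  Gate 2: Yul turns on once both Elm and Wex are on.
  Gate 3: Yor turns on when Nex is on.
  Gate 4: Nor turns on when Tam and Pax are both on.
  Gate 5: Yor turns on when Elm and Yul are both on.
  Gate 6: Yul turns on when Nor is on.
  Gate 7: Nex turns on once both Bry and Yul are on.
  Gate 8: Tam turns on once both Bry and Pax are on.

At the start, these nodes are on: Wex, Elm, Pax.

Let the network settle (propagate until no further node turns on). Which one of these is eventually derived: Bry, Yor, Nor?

Yor

Elm and Wex are on, so Yul turns on (Gate 2).
Elm and Yul are on, so Yor turns on (Gate 5).
Nor would need Tam and Pax (Gate 4), but Tam never turns on. No rule produces Bry, and it is not given.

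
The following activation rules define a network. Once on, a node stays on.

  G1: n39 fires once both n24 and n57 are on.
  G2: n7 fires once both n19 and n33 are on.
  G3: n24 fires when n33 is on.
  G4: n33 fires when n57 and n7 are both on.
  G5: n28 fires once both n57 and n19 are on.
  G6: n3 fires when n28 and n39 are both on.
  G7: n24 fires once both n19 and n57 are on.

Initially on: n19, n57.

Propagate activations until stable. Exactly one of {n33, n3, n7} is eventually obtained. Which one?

n3

G5: n57 and n19 on → n28 on.
G7: n19 and n57 on → n24 on.
G1: n24 and n57 on → n39 on.
G6: n28 and n39 on → n3 on.
n33 would need n57 and n7 (G4), but n7 never turns on. n7 would need n19 and n33 (G2), but n33 never turns on.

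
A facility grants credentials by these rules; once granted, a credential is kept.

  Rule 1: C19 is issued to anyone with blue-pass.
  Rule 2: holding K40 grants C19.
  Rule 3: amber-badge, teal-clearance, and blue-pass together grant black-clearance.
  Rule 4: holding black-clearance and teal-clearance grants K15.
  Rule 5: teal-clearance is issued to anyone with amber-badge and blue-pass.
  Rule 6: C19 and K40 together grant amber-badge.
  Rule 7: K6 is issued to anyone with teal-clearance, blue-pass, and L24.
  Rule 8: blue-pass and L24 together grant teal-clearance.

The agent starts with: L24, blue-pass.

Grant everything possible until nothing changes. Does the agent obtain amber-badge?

No

amber-badge would need C19 and K40 (Rule 6), but K40 is never granted.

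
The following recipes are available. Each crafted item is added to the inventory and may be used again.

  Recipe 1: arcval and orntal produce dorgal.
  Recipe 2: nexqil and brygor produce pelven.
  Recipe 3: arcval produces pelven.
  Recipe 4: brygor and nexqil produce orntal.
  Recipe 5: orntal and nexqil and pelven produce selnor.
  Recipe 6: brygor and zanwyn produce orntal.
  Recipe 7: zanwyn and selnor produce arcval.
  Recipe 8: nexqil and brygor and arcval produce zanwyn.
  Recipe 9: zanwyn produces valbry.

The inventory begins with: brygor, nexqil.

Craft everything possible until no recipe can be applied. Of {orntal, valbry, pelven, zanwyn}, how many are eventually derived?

Using Recipe 4, brygor and nexqil make orntal.
Using Recipe 2, nexqil and brygor make pelven.
orntal: reached.
valbry would need zanwyn (Recipe 9), but zanwyn is never obtained.
pelven: reached.
zanwyn would need nexqil, brygor, and arcval (Recipe 8), but arcval is never obtained.
Reached: orntal and pelven — 2 of the 4.

2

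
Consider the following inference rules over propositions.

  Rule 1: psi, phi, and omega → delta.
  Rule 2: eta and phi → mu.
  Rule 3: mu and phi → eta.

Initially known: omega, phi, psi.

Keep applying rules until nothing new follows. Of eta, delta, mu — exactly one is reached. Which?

delta

psi, phi, and omega hold, so delta follows (Rule 1).
mu would need eta and phi (Rule 2), but eta is never established. eta would need mu and phi (Rule 3), but mu is never established.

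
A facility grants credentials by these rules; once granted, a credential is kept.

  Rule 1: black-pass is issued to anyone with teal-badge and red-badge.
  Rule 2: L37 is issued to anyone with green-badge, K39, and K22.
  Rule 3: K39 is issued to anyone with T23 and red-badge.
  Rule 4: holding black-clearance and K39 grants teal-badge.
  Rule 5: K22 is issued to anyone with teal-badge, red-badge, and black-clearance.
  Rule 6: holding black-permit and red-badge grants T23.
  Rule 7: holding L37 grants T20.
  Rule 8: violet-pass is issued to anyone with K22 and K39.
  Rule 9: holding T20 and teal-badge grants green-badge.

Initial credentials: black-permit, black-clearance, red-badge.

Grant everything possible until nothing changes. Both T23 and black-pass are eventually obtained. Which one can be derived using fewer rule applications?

T23

T23: Holding black-permit and red-badge grants T23 (Rule 6). [1 rule application]
black-pass: Holding black-permit and red-badge grants T23 (Rule 6). Holding T23 and red-badge grants K39 (Rule 3). Holding black-clearance and K39 grants teal-badge (Rule 4). Holding teal-badge and red-badge grants black-pass (Rule 1). [4 rule applications]
T23 needs fewer.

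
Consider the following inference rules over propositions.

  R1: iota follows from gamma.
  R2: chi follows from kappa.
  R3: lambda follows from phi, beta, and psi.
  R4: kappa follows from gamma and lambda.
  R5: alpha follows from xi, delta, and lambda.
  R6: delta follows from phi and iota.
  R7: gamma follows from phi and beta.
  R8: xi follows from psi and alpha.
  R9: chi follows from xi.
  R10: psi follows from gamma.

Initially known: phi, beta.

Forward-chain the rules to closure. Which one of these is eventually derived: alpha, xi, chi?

chi

phi and beta hold, so gamma follows (R7).
From gamma, R10 gives psi.
phi, beta, and psi hold, so lambda follows (R3).
gamma and lambda hold, so kappa follows (R4).
From kappa, R2 gives chi.
xi would need psi and alpha (R8), but alpha is never established. alpha would need xi, delta, and lambda (R5), but xi is never established.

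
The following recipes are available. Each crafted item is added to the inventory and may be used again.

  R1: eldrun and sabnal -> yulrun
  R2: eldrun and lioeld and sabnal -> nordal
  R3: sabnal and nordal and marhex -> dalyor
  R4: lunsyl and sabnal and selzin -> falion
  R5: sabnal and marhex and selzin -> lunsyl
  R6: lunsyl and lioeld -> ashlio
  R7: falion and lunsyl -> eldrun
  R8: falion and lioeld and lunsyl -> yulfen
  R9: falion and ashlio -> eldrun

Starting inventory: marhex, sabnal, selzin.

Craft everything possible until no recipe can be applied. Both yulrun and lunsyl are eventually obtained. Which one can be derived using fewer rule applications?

lunsyl: sabnal and marhex and selzin -> lunsyl (R5). [1 rule application]
yulrun: Using R5, sabnal, marhex, and selzin make lunsyl. Using R4, lunsyl, sabnal, and selzin make falion. falion and lunsyl -> eldrun (R7). eldrun and sabnal -> yulrun (R1). [4 rule applications]
lunsyl needs fewer.

lunsyl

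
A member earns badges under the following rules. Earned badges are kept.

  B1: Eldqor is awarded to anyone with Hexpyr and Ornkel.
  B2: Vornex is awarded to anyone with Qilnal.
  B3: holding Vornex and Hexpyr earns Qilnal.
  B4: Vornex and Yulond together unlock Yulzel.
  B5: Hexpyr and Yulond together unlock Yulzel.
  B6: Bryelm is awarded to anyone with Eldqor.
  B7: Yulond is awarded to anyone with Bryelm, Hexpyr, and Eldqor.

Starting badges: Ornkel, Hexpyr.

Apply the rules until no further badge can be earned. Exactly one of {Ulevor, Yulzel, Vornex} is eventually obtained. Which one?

With Hexpyr and Ornkel, Eldqor is earned (B1).
With Eldqor, Bryelm is earned (B6).
With Bryelm, Hexpyr, and Eldqor, Yulond is earned (B7).
With Hexpyr and Yulond, Yulzel is earned (B5).
Vornex would need Qilnal (B2), but Qilnal is never earned. No rule produces Ulevor, and it is not given.

Yulzel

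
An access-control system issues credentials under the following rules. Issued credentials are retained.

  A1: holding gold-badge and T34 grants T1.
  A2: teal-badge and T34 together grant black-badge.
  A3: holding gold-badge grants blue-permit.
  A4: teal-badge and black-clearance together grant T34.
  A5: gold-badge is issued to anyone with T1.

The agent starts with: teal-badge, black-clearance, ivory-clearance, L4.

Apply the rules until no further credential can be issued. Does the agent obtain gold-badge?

gold-badge would need T1 (A5), but T1 is never granted.

No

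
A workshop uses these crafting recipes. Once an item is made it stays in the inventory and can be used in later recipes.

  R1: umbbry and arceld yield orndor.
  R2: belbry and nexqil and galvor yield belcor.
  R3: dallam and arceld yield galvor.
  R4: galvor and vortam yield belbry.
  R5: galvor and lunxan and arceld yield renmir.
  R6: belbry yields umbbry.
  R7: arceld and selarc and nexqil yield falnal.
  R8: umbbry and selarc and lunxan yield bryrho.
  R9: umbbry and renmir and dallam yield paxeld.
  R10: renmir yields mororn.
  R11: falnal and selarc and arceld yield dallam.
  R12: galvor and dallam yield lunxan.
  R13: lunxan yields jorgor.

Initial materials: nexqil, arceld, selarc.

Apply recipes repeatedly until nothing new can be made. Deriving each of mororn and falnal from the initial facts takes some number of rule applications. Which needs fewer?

falnal

falnal: arceld and selarc and nexqil → falnal (R7). [1 rule application]
mororn: Using R7, arceld, selarc, and nexqil make falnal. falnal and selarc and arceld → dallam (R11). Using R3, dallam and arceld make galvor. galvor and dallam → lunxan (R12). Using R5, galvor, lunxan, and arceld make renmir. renmir → mororn (R10). [6 rule applications]
falnal needs fewer.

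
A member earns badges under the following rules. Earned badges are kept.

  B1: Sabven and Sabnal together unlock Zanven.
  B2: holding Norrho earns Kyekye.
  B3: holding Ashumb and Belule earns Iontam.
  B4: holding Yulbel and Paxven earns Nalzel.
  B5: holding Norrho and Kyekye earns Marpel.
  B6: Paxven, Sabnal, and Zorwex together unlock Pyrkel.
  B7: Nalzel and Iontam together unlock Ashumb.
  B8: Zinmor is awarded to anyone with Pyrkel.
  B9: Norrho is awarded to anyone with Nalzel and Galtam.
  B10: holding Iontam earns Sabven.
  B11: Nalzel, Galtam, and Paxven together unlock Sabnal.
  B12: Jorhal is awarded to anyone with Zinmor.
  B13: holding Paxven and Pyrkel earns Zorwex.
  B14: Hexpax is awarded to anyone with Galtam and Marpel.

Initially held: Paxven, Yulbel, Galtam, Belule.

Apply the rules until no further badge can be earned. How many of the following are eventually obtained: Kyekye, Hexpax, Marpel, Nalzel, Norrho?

5

With Yulbel and Paxven, Nalzel is earned (B4).
With Nalzel and Galtam, Norrho is earned (B9).
With Norrho, Kyekye is earned (B2).
With Norrho and Kyekye, Marpel is earned (B5).
With Galtam and Marpel, Hexpax is earned (B14).
Kyekye: reached.
Hexpax: reached.
Marpel: reached.
Nalzel: reached.
Norrho: reached.
All 5 are reached.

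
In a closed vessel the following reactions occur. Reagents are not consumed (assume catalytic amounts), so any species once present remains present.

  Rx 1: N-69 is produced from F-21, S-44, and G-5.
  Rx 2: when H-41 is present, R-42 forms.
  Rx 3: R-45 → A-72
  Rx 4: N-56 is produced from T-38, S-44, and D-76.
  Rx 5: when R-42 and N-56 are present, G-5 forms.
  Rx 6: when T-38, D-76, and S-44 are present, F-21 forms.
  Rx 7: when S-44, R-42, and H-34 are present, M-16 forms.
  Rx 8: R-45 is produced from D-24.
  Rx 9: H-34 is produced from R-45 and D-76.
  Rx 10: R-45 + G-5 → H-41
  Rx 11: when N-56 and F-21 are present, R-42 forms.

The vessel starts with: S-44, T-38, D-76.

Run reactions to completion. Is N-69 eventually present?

T-38, S-44, and D-76 present → N-56 forms (Rx 4).
T-38, D-76, and S-44 present → F-21 forms (Rx 6).
N-56 and F-21 present → R-42 forms (Rx 11).
R-42 and N-56 present → G-5 forms (Rx 5).
F-21, S-44, and G-5 present → N-69 forms (Rx 1).

Yes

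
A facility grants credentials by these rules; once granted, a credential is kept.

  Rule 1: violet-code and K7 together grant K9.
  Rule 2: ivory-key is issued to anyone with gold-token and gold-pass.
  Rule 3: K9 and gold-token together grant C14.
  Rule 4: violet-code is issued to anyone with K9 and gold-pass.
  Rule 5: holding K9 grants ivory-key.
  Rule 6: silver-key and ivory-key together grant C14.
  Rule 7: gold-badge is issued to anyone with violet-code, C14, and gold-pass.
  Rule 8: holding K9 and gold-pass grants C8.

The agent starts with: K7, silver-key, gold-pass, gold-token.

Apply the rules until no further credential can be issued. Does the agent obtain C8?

No

C8 would need K9 and gold-pass (Rule 8), but K9 is never granted.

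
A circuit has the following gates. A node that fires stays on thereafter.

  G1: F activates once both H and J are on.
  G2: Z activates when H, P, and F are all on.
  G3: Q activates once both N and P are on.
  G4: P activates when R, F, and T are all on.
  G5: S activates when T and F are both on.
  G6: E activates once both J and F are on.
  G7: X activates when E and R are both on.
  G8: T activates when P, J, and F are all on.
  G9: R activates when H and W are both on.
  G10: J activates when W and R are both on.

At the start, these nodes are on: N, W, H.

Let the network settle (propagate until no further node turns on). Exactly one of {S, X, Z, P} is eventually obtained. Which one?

X

H and W are on, so R activates (G9).
G10: W and R on → J on.
H and J are on, so F activates (G1).
J and F are on, so E activates (G6).
E and R are on, so X activates (G7).
Z would need H, P, and F (G2), but P never turns on. P would need R, F, and T (G4), but T never turns on. S would need T and F (G5), but T never turns on.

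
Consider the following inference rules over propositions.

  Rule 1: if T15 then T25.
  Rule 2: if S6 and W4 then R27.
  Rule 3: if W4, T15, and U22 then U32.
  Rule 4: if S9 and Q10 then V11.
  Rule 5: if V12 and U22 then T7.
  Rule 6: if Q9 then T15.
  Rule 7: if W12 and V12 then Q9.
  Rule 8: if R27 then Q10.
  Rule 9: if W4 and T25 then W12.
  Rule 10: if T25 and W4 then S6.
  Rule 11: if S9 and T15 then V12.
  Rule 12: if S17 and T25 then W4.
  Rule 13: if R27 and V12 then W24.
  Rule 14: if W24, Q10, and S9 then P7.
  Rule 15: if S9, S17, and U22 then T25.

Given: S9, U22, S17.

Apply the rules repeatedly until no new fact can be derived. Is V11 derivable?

Yes

S9, S17, and U22 hold, so T25 follows (Rule 15).
From S17 and T25, Rule 12 gives W4.
From T25 and W4, Rule 10 gives S6.
S6 and W4 hold, so R27 follows (Rule 2).
From R27, Rule 8 gives Q10.
S9 and Q10 hold, so V11 follows (Rule 4).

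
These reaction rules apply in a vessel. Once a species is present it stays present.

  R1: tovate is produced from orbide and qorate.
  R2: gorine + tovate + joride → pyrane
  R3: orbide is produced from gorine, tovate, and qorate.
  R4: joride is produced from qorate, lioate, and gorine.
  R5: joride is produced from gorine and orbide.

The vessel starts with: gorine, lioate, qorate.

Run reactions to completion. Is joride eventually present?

qorate, lioate, and gorine present → joride forms (R4).

Yes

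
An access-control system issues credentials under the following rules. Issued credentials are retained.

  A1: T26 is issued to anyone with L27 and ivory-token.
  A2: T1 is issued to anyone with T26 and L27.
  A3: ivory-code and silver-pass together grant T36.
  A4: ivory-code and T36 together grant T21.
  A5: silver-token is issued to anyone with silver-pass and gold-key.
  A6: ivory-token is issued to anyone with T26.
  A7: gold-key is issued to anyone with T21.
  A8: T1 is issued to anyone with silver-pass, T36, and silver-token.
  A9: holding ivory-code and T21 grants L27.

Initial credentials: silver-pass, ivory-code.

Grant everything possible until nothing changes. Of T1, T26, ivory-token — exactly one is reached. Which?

T1

Holding ivory-code and silver-pass grants T36 (A3).
Holding ivory-code and T36 grants T21 (A4).
Holding T21 grants gold-key (A7).
Holding silver-pass and gold-key grants silver-token (A5).
Holding silver-pass, T36, and silver-token grants T1 (A8).
T26 would need L27 and ivory-token (A1), but ivory-token is never granted. ivory-token would need T26 (A6), but T26 is never granted.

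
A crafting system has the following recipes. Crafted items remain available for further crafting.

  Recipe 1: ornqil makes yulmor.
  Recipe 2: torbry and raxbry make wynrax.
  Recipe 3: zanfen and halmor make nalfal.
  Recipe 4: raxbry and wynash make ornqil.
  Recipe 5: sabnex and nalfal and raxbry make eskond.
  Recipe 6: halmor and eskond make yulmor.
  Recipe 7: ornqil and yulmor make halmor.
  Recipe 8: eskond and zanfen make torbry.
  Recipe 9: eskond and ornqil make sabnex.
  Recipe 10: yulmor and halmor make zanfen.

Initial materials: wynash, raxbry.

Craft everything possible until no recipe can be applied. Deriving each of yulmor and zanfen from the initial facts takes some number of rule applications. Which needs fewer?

yulmor

yulmor: Using Recipe 4, raxbry and wynash make ornqil. ornqil → yulmor (Recipe 1). [2 rule applications]
zanfen: Using Recipe 4, raxbry and wynash make ornqil. Using Recipe 1, ornqil makes yulmor. Using Recipe 7, ornqil and yulmor make halmor. yulmor and halmor → zanfen (Recipe 10). [4 rule applications]
yulmor needs fewer.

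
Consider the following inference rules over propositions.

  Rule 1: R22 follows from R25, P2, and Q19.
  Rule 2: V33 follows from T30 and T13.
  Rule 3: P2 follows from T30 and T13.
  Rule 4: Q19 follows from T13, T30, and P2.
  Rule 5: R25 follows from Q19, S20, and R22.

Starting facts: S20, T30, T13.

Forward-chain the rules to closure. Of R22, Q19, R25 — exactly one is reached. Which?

T30 and T13 hold, so P2 follows (Rule 3).
T13, T30, and P2 hold, so Q19 follows (Rule 4).
R25 would need Q19, S20, and R22 (Rule 5), but R22 is never established. R22 would need R25, P2, and Q19 (Rule 1), but R25 is never established.

Q19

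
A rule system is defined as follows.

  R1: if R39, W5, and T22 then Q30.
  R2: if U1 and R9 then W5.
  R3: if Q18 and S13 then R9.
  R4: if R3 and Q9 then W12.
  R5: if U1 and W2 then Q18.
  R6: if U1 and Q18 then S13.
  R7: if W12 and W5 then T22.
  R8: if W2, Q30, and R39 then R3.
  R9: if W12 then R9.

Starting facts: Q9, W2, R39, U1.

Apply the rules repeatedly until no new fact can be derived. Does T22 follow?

No

T22 would need W12 and W5 (R7), but W12 is never established.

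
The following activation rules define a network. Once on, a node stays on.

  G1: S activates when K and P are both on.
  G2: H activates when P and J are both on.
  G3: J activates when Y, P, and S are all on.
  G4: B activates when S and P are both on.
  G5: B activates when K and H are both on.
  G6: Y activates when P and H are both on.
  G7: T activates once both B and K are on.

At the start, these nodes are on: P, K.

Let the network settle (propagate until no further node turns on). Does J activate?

J would need Y, P, and S (G3), but Y never turns on.

No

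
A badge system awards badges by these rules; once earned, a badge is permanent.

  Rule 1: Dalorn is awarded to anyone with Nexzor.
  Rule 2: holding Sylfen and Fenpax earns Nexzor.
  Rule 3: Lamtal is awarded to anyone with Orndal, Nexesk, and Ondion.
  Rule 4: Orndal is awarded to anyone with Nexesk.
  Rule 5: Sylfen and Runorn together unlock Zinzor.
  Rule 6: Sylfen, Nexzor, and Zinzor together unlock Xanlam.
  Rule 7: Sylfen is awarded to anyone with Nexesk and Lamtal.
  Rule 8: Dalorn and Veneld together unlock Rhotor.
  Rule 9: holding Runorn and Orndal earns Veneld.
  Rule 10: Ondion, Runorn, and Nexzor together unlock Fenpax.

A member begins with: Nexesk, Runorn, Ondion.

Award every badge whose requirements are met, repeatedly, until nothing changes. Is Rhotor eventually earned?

No

Rhotor would need Dalorn and Veneld (Rule 8), but Dalorn is never earned.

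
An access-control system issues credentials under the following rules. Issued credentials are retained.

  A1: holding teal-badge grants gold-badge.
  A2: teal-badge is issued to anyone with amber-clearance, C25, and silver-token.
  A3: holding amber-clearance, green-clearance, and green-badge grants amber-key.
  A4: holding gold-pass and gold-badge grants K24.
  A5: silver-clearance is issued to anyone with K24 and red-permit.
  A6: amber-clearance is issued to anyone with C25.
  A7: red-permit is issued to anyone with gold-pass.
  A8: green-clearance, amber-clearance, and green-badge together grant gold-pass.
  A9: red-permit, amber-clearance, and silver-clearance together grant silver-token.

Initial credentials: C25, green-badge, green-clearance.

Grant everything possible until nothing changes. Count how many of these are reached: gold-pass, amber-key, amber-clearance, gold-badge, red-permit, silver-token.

Holding C25 grants amber-clearance (A6).
Holding amber-clearance, green-clearance, and green-badge grants amber-key (A3).
Holding green-clearance, amber-clearance, and green-badge grants gold-pass (A8).
Holding gold-pass grants red-permit (A7).
gold-pass: reached.
amber-key: reached.
amber-clearance: reached.
gold-badge would need teal-badge (A1), but teal-badge is never granted.
red-permit: reached.
silver-token would need red-permit, amber-clearance, and silver-clearance (A9), but silver-clearance is never granted.
Reached: gold-pass, amber-key, amber-clearance, and red-permit — 4 of the 6.

4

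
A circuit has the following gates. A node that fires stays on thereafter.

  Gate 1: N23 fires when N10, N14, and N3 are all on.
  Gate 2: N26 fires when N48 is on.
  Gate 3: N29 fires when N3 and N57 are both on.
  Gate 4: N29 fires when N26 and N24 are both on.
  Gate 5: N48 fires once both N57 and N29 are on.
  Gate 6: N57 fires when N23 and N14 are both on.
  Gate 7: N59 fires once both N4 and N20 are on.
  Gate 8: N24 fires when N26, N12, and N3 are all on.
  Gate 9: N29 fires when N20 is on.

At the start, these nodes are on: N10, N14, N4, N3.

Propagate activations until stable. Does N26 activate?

Gate 1: N10, N14, and N3 on → N23 on.
Gate 6: N23 and N14 on → N57 on.
Gate 3: N3 and N57 on → N29 on.
N57 and N29 are on, so N48 fires (Gate 5).
Gate 2: N48 on → N26 on.

Yes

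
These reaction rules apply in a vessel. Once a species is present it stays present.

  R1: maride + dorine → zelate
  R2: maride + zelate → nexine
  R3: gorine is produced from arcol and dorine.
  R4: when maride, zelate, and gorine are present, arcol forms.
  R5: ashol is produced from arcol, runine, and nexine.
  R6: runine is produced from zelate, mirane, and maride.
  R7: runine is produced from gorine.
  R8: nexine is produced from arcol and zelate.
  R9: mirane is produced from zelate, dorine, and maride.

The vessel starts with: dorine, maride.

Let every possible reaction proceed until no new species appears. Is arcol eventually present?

No

arcol would need maride, zelate, and gorine (R4), but gorine never forms.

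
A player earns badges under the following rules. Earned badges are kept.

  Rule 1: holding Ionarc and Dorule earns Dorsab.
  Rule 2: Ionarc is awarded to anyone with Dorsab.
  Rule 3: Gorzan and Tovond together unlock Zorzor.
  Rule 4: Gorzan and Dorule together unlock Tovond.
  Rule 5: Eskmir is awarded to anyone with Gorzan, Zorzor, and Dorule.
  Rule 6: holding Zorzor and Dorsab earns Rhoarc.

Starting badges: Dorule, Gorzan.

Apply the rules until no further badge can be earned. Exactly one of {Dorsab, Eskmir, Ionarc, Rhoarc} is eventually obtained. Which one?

Eskmir

With Gorzan and Dorule, Tovond is earned (Rule 4).
With Gorzan and Tovond, Zorzor is earned (Rule 3).
With Gorzan, Zorzor, and Dorule, Eskmir is earned (Rule 5).
Ionarc would need Dorsab (Rule 2), but Dorsab is never earned. Rhoarc would need Zorzor and Dorsab (Rule 6), but Dorsab is never earned. Dorsab would need Ionarc and Dorule (Rule 1), but Ionarc is never earned.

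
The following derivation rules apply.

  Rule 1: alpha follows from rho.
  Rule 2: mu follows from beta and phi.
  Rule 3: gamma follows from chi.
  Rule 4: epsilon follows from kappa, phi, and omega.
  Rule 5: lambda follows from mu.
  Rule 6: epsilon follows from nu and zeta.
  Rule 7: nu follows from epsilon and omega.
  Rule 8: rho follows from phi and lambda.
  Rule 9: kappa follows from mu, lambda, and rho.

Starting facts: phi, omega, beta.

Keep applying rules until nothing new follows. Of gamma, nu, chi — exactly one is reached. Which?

beta and phi hold, so mu follows (Rule 2).
mu holds, so lambda follows (Rule 5).
phi and lambda hold, so rho follows (Rule 8).
From mu, lambda, and rho, Rule 9 gives kappa.
From kappa, phi, and omega, Rule 4 gives epsilon.
epsilon and omega hold, so nu follows (Rule 7).
gamma would need chi (Rule 3), but chi is never established. No rule produces chi, and it is not given.

nu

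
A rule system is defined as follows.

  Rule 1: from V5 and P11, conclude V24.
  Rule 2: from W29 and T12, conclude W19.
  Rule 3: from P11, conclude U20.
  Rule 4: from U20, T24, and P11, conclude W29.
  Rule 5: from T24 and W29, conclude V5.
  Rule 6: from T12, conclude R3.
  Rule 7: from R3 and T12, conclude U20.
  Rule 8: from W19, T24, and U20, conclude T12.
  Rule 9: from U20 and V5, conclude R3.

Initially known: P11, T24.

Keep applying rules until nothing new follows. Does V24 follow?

Yes

From P11, Rule 3 gives U20.
U20, T24, and P11 hold, so W29 follows (Rule 4).
T24 and W29 hold, so V5 follows (Rule 5).
V5 and P11 hold, so V24 follows (Rule 1).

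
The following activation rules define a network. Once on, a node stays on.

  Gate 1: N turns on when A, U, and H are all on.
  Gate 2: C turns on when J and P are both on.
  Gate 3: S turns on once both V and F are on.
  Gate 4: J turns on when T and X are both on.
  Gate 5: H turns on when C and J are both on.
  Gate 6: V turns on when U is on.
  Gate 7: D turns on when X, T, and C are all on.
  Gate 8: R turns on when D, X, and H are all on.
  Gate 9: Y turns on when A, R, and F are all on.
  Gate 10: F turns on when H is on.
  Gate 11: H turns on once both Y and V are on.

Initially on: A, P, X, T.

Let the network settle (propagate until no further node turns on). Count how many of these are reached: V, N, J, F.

2

Gate 4: T and X on → J on.
J and P are on, so C turns on (Gate 2).
Gate 5: C and J on → H on.
Gate 10: H on → F on.
V would need U (Gate 6), but U never turns on.
N would need A, U, and H (Gate 1), but U never turns on.
J: reached.
F: reached.
Reached: J and F — 2 of the 4.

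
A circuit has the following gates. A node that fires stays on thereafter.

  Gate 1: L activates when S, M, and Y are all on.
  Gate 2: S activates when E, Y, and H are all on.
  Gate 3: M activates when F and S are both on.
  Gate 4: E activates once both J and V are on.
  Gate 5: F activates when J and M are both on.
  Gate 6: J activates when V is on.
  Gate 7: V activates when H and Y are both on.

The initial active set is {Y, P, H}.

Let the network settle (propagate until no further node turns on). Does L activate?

L would need S, M, and Y (Gate 1), but M never turns on.

No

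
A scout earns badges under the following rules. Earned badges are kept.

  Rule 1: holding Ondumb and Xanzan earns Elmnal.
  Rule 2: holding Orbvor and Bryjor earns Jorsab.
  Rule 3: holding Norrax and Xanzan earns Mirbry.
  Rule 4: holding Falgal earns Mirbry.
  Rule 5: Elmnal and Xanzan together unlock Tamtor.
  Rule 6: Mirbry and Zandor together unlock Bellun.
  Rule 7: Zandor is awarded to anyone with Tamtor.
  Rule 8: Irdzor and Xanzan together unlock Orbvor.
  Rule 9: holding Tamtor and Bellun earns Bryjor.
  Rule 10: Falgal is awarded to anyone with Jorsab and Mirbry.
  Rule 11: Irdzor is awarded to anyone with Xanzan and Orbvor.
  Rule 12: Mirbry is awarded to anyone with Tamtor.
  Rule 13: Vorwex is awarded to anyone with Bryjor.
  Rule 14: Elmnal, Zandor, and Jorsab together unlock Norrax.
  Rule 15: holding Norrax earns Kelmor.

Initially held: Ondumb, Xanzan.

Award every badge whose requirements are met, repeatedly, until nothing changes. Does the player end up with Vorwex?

With Ondumb and Xanzan, Elmnal is earned (Rule 1).
With Elmnal and Xanzan, Tamtor is earned (Rule 5).
With Tamtor, Mirbry is earned (Rule 12).
With Tamtor, Zandor is earned (Rule 7).
With Mirbry and Zandor, Bellun is earned (Rule 6).
With Tamtor and Bellun, Bryjor is earned (Rule 9).
With Bryjor, Vorwex is earned (Rule 13).

Yes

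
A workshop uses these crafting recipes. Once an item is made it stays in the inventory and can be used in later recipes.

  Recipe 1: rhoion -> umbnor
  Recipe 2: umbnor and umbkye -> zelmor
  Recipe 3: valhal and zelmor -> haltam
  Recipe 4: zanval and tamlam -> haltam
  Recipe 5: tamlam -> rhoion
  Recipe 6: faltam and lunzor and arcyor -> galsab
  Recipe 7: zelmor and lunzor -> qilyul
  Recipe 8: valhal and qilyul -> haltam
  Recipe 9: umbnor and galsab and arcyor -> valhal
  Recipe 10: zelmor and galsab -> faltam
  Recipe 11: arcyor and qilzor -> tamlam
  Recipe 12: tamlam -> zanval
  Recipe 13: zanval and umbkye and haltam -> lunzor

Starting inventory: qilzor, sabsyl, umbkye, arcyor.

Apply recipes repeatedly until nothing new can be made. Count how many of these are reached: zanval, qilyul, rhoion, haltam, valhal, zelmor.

5

arcyor and qilzor -> tamlam (Recipe 11).
tamlam -> zanval (Recipe 12).
Using Recipe 5, tamlam makes rhoion.
rhoion -> umbnor (Recipe 1).
zanval and tamlam -> haltam (Recipe 4).
zanval and umbkye and haltam -> lunzor (Recipe 13).
umbnor and umbkye -> zelmor (Recipe 2).
Using Recipe 7, zelmor and lunzor make qilyul.
zanval: reached.
qilyul: reached.
rhoion: reached.
haltam: reached.
valhal would need umbnor, galsab, and arcyor (Recipe 9), but galsab is never obtained.
zelmor: reached.
Reached: zanval, qilyul, rhoion, haltam, and zelmor — 5 of the 6.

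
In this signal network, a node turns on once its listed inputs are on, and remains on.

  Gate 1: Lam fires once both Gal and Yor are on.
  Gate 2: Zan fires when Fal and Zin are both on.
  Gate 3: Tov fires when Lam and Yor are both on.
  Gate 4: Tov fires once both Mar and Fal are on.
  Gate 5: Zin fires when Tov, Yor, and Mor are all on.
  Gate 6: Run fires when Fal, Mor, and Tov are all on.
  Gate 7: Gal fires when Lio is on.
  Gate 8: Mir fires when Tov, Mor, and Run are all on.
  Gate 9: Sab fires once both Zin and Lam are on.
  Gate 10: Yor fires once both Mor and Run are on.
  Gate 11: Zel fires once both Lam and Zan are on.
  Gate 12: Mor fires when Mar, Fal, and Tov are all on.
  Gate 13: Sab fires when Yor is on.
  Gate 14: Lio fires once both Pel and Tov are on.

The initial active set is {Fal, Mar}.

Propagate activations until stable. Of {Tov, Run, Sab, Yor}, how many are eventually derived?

Mar and Fal are on, so Tov fires (Gate 4).
Gate 12: Mar, Fal, and Tov on → Mor on.
Fal, Mor, and Tov are on, so Run fires (Gate 6).
Mor and Run are on, so Yor fires (Gate 10).
Yor is on, so Sab fires (Gate 13).
Tov: reached.
Run: reached.
Sab: reached.
Yor: reached.
All 4 are reached.

4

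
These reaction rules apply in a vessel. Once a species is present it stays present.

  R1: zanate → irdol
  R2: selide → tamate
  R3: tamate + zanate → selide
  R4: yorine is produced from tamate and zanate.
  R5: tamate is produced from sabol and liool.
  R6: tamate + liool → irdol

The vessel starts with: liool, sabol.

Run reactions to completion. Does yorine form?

yorine would need tamate and zanate (R4), but zanate never forms.

No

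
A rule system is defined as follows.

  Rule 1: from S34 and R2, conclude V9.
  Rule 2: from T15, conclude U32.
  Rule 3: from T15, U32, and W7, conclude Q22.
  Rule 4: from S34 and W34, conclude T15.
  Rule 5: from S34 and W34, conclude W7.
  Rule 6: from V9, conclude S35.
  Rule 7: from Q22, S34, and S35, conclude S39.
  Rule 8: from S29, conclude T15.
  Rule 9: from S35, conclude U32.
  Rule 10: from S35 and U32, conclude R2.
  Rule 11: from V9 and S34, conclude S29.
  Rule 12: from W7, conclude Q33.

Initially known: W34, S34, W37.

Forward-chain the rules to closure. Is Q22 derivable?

Yes

From S34 and W34, Rule 5 gives W7.
From S34 and W34, Rule 4 gives T15.
T15 holds, so U32 follows (Rule 2).
T15, U32, and W7 hold, so Q22 follows (Rule 3).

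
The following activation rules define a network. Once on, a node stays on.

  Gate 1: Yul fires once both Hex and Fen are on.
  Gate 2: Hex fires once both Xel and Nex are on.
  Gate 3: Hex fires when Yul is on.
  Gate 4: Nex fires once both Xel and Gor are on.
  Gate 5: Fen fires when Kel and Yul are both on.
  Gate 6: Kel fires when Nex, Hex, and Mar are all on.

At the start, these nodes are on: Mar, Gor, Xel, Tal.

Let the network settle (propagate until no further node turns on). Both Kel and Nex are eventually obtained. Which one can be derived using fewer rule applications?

Nex

Nex: Xel and Gor are on, so Nex fires (Gate 4). [1 rule application]
Kel: Gate 4: Xel and Gor on → Nex on. Xel and Nex are on, so Hex fires (Gate 2). Nex, Hex, and Mar are on, so Kel fires (Gate 6). [3 rule applications]
Nex needs fewer.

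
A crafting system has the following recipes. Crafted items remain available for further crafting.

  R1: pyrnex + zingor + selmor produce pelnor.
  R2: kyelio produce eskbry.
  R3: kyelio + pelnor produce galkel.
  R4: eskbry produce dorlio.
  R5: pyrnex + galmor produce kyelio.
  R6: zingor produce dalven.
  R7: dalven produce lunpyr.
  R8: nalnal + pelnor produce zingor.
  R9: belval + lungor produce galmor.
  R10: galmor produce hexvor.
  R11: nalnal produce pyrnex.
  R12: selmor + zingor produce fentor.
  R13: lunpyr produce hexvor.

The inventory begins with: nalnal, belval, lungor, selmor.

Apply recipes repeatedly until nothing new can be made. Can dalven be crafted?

dalven would need zingor (R6), but zingor is never obtained.

No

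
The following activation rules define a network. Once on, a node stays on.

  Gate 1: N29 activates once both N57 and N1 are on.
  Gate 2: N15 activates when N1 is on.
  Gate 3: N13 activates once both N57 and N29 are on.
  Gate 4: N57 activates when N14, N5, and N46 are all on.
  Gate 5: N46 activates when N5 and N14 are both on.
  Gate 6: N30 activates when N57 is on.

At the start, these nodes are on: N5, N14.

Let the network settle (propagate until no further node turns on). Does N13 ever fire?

N13 would need N57 and N29 (Gate 3), but N29 never turns on.

No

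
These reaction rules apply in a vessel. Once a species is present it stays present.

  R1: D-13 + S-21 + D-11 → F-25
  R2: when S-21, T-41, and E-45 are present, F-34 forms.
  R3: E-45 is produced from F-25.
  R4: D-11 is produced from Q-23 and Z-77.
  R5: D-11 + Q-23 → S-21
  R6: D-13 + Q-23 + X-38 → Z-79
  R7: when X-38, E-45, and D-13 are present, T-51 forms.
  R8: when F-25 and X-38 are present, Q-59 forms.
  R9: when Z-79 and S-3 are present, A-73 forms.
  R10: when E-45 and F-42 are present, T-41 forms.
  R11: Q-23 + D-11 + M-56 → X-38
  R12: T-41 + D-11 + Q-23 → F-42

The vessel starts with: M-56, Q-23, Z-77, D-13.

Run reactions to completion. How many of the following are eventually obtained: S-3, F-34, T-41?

No rule produces S-3, and it is not given.
F-34 would need S-21, T-41, and E-45 (R2), but T-41 never forms.
T-41 would need E-45 and F-42 (R10), but F-42 never forms.
None of the 3 are reached.

0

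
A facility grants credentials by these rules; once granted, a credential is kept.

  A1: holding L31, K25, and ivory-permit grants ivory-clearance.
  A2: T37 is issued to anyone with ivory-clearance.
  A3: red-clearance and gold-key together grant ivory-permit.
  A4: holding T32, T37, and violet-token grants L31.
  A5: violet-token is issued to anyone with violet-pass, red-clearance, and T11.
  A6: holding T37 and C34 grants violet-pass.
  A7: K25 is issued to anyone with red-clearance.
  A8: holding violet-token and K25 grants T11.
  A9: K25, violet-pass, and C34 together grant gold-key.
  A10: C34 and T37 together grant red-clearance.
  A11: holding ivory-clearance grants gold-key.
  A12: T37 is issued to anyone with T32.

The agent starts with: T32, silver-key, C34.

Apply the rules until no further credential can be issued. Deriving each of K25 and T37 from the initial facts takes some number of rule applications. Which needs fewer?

T37

T37: Holding T32 grants T37 (A12). [1 rule application]
K25: Holding T32 grants T37 (A12). Holding C34 and T37 grants red-clearance (A10). Holding red-clearance grants K25 (A7). [3 rule applications]
T37 needs fewer.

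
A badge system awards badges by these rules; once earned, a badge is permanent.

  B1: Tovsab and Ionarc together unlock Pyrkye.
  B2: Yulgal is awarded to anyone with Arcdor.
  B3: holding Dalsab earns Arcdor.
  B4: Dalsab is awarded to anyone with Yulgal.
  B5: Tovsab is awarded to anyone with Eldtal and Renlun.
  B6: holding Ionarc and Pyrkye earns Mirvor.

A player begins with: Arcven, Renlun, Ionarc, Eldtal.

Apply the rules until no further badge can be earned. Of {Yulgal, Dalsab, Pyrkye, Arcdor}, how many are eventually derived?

With Eldtal and Renlun, Tovsab is earned (B5).
With Tovsab and Ionarc, Pyrkye is earned (B1).
Yulgal would need Arcdor (B2), but Arcdor is never earned.
Dalsab would need Yulgal (B4), but Yulgal is never earned.
Pyrkye: reached.
Arcdor would need Dalsab (B3), but Dalsab is never earned.
Reached: Pyrkye — 1 of the 4.

1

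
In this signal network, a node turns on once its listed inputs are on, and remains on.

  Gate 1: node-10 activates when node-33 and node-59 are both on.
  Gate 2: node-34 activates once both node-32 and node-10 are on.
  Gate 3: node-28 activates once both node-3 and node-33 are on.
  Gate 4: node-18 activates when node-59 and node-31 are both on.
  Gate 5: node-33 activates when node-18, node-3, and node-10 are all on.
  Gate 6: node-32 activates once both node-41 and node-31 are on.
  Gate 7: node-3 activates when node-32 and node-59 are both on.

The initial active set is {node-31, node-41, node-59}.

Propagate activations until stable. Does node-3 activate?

Gate 6: node-41 and node-31 on → node-32 on.
Gate 7: node-32 and node-59 on → node-3 on.

Yes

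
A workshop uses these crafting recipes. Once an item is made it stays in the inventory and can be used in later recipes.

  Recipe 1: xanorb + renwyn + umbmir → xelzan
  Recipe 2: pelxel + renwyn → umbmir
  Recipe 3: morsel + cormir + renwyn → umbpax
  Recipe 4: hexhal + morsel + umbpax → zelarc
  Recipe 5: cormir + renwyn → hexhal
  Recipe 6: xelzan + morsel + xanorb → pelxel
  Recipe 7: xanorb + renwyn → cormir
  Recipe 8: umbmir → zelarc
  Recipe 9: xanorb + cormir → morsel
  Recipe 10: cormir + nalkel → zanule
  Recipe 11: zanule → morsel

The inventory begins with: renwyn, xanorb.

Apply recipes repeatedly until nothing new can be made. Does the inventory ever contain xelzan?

No

xelzan would need xanorb, renwyn, and umbmir (Recipe 1), but umbmir is never obtained.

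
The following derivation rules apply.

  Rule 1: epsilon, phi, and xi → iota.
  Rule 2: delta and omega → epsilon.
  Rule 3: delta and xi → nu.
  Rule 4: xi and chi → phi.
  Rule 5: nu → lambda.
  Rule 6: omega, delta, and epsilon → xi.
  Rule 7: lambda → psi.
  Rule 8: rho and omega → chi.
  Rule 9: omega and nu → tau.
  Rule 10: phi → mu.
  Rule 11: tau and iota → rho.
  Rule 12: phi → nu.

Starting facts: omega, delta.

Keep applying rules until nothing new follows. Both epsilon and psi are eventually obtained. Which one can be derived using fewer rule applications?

epsilon

epsilon: From delta and omega, Rule 2 gives epsilon. [1 rule application]
psi: delta and omega hold, so epsilon follows (Rule 2). omega, delta, and epsilon hold, so xi follows (Rule 6). delta and xi hold, so nu follows (Rule 3). From nu, Rule 5 gives lambda. lambda holds, so psi follows (Rule 7). [5 rule applications]
epsilon needs fewer.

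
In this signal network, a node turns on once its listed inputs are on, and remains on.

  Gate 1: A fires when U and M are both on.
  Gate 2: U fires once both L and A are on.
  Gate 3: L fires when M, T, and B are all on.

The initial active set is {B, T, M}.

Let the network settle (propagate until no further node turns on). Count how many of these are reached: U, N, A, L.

Gate 3: M, T, and B on → L on.
U would need L and A (Gate 2), but A never turns on.
No rule produces N, and it is not given.
A would need U and M (Gate 1), but U never turns on.
L: reached.
Reached: L — 1 of the 4.

1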